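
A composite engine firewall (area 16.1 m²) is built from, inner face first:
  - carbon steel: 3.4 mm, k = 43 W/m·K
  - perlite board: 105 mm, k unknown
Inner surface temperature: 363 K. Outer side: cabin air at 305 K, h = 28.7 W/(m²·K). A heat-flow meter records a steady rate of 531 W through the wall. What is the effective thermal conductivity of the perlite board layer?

Series thermal resistances:
R_carbon steel = L/(kA) = 0.0034/(43×16.1) = 4.911×10^-6 K/W
R_outer film = 1/(h_o·A) = 1/(28.7×16.1) = 0.002164 K/W
Sum of known resistances R_other = 0.002169 K/W
Total R = ΔT/Q = 58/531 = 0.1092 K/W
R_perlite board = R_total − R_other = 0.1071 K/W
k = L/(R·A) = 0.105/(0.1071×16.1)

k ≈ 0.0609 W/(m·K)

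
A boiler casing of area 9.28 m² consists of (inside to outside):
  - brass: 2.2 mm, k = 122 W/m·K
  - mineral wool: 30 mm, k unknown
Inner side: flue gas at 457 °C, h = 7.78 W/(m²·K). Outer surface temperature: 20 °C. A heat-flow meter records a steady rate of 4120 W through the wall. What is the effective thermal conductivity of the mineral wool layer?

Treating each layer as a thermal resistance in series:
R_inner film = 1/(h_i·A) = 1/(7.78×9.28) = 0.01385 K/W
R_brass = L/(kA) = 0.0022/(122×9.28) = 1.943×10^-6 K/W
Sum of known resistances R_other = 0.01385 K/W
Total R = ΔT/Q = 437/4120 = 0.1061 K/W
R_mineral wool = R_total − R_other = 0.09222 K/W
k = L/(R·A) = 0.03/(0.09222×9.28)

k ≈ 0.0351 W/(m·K)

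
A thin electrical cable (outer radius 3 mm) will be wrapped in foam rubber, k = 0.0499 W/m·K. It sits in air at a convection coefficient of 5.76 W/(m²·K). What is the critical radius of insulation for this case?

For a cylinder r_cr = k/h = 0.0499/5.76
r_cr = 8.66 mm; since the bare radius (3 mm) is below r_cr, adding a thin layer of insulation will *increase* heat loss.

r_cr ≈ 8.66 mm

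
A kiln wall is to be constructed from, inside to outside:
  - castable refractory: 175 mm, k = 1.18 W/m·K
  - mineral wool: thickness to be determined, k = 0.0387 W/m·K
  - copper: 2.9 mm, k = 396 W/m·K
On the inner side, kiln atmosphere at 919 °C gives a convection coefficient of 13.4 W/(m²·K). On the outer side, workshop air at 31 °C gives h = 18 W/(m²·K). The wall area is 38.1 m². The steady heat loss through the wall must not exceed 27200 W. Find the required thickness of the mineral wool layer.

L ≈ 37.4 mm

Series thermal resistances:
R_inner film = 1/(h_i·A) = 1/(13.4×38.1) = 0.001959 K/W
R_castable refractory = L/(kA) = 0.175/(1.18×38.1) = 0.003893 K/W
R_copper = L/(kA) = 0.0029/(396×38.1) = 1.922×10^-7 K/W
R_outer film = 1/(h_o·A) = 1/(18×38.1) = 0.001458 K/W
Sum of the known resistances R_other = 0.00731 K/W
Required total resistance R_tot = ΔT/Q_allow = 888/27200 = 0.03265 K/W
R_mineral wool = R_tot − R_other = 0.02534 K/W
L = R·k·A = 0.02534×0.0387×38.1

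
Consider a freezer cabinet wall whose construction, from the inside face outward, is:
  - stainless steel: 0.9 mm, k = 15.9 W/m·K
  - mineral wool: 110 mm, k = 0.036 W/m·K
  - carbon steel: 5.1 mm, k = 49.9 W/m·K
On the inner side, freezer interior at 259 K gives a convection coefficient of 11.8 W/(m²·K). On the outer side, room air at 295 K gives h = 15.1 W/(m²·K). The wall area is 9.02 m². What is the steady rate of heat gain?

Q ≈ 101 W

Model the wall as resistances in series:
R_inner film = 1/(h_i·A) = 1/(11.8×9.02) = 0.009395 K/W
R_stainless steel = L/(kA) = 0.0009/(15.9×9.02) = 6.275×10^-6 K/W
R_mineral wool = L/(kA) = 0.11/(0.036×9.02) = 0.3388 K/W
R_carbon steel = L/(kA) = 0.0051/(49.9×9.02) = 1.133×10^-5 K/W
R_outer film = 1/(h_o·A) = 1/(15.1×9.02) = 0.007342 K/W
R_total = 0.3555 K/W
Q = ΔT / R_total = 36 / 0.3555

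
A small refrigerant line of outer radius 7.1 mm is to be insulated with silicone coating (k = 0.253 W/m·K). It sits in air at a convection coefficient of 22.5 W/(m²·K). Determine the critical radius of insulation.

For a cylinder r_cr = k/h = 0.253/22.5
r_cr = 11.2 mm; since the bare radius (7.1 mm) is below r_cr, adding a thin layer of insulation will *increase* heat loss.

r_cr ≈ 11.2 mm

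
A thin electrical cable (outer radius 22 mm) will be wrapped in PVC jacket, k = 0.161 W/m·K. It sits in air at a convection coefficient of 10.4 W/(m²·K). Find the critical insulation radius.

r_cr ≈ 15.5 mm

For a cylinder r_cr = k/h = 0.161/10.4
r_cr = 15.5 mm; since the bare radius (22 mm) is above r_cr, any added insulation will reduce heat loss.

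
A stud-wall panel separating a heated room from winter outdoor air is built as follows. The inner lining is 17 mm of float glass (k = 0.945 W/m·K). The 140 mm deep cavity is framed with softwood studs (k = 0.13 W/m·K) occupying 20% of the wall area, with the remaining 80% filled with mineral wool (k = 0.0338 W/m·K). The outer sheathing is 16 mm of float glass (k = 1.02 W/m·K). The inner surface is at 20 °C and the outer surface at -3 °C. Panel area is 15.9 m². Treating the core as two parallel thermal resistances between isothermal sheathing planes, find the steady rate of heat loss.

Q ≈ 137 W

Sheathing layers in series; stud and cavity paths in parallel between them.
R_inner = 0.017/(0.945×15.9) = 0.001131 K/W
R_stud  = 0.14/(0.13×0.2×15.9) = 0.3387 K/W
R_cav   = 0.14/(0.0338×0.8×15.9) = 0.3256 K/W
1/R_core = 1/R_stud + 1/R_cav → R_core = 0.166 K/W
R_outer = 0.016/(1.02×15.9) = 9.866×10^-4 K/W
R_total = 0.1681 K/W
Q = ΔT/R_total = 23/0.1681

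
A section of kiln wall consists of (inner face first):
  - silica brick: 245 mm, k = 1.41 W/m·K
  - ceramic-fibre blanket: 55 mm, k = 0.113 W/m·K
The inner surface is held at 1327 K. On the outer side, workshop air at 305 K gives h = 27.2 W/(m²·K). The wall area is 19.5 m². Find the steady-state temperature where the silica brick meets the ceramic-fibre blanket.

Series thermal resistances:
R_silica brick = L/(kA) = 0.245/(1.41×19.5) = 0.008911 K/W
R_ceramic-fibre blanket = L/(kA) = 0.055/(0.113×19.5) = 0.02496 K/W
R_outer film = 1/(h_o·A) = 1/(27.2×19.5) = 0.001885 K/W
R_total = 0.03576 K/W;  Q = ΔT/R_total = 1022/0.03576 = 28580 W
T_interface = T_inner − Q·ΣR(inner→interface) = 1327 − 28600×0.008911

T ≈ 1070 K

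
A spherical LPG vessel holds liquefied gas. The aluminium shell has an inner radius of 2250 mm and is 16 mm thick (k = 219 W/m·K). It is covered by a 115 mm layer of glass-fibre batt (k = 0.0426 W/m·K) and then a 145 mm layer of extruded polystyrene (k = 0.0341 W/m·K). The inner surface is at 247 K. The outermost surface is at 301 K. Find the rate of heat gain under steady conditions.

Radial (spherical) resistances in series:
R_aluminium shell = (1/2.25 − 1/2.266)/(4π×219) = 1.14×10^-6 K/W
R_glass-fibre batt = (1/2.266 − 1/2.381)/(4π×0.0426) = 0.03982 K/W
R_extruded polystyrene = (1/2.381 − 1/2.526)/(4π×0.0341) = 0.05626 K/W
R_total = 0.09608 K/W
Q = ΔT/R_total = 54/0.09608

Q ≈ 562 W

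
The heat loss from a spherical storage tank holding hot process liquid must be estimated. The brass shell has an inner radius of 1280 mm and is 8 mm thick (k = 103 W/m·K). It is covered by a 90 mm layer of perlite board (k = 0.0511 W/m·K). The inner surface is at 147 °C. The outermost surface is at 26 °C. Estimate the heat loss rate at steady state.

Q ≈ 1530 W

For a spherical shell R = (1/r₁ − 1/r₂)/(4πk); film R = 1/(h·4πr²). In series:
R_brass shell = (1/1.28 − 1/1.288)/(4π×103) = 3.749×10^-6 K/W
R_perlite board = (1/1.288 − 1/1.378)/(4π×0.0511) = 0.07897 K/W
R_total = 0.07897 K/W
Q = ΔT/R_total = 121/0.07897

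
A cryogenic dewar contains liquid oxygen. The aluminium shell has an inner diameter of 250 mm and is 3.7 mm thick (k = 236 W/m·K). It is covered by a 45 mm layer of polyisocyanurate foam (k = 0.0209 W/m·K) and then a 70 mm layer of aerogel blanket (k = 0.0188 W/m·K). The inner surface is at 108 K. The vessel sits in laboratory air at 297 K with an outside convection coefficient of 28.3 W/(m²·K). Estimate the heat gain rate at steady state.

Q ≈ 12.8 W

For a spherical shell R = (1/r₁ − 1/r₂)/(4πk); film R = 1/(h·4πr²). In series:
R_aluminium shell = (1/0.125 − 1/0.1287)/(4π×236) = 7.755×10^-5 K/W
R_polyisocyanurate foam = (1/0.1287 − 1/0.1737)/(4π×0.0209) = 7.664 K/W
R_aerogel blanket = (1/0.1737 − 1/0.2437)/(4π×0.0188) = 7 K/W
R_outer film = 1/(h·4πr_o²) = 1/(28.3×4π×0.2437²) = 0.04735 K/W
R_total = 14.71 K/W
Q = ΔT/R_total = 189/14.71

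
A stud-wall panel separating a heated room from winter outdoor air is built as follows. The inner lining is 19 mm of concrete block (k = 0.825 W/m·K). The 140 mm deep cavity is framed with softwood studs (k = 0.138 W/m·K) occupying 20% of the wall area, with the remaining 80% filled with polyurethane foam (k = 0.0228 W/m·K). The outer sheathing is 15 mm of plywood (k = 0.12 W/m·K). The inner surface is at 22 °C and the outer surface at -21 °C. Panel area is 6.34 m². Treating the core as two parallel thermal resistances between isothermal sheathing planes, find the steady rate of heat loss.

Sheathing layers in series; stud and cavity paths in parallel between them.
R_inner = 0.019/(0.825×6.34) = 0.003633 K/W
R_stud  = 0.14/(0.138×0.2×6.34) = 0.8001 K/W
R_cav   = 0.14/(0.0228×0.8×6.34) = 1.211 K/W
1/R_core = 1/R_stud + 1/R_cav → R_core = 0.4817 K/W
R_outer = 0.015/(0.12×6.34) = 0.01972 K/W
R_total = 0.5051 K/W
Q = ΔT/R_total = 43/0.5051

Q ≈ 85.1 W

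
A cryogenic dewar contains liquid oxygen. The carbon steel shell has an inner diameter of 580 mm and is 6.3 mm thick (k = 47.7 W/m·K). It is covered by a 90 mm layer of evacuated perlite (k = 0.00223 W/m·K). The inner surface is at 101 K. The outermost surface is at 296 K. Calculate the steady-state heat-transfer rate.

Each spherical layer contributes R = (1/r_i − 1/r_o)/(4πk):
R_carbon steel shell = (1/0.29 − 1/0.2963)/(4π×47.7) = 1.223×10^-4 K/W
R_evacuated perlite = (1/0.2963 − 1/0.3863)/(4π×0.00223) = 28.06 K/W
R_total = 28.06 K/W
Q = ΔT/R_total = 195/28.06

Q ≈ 6.95 W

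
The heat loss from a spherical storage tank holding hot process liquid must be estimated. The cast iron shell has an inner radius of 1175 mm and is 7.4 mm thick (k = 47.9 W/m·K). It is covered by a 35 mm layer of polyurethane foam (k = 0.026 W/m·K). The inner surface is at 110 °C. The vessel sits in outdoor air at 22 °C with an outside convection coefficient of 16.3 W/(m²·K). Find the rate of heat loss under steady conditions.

Q ≈ 1130 W

Each spherical layer contributes R = (1/r_i − 1/r_o)/(4πk):
R_cast iron shell = (1/1.175 − 1/1.1824)/(4π×47.9) = 8.849×10^-6 K/W
R_polyurethane foam = (1/1.1824 − 1/1.2174)/(4π×0.026) = 0.07442 K/W
R_outer film = 1/(h·4πr_o²) = 1/(16.3×4π×1.2174²) = 0.003294 K/W
R_total = 0.07772 K/W
Q = ΔT/R_total = 88/0.07772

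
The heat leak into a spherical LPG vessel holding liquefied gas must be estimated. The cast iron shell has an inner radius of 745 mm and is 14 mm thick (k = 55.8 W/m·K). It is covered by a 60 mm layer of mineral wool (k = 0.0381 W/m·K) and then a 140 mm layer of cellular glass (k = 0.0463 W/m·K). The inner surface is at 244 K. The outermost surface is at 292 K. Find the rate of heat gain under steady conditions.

Q ≈ 94.5 W

Spherical conduction: R = (1/r_in − 1/r_out)/(4πk) per layer; series-sum.
R_cast iron shell = (1/0.745 − 1/0.759)/(4π×55.8) = 3.531×10^-5 K/W
R_mineral wool = (1/0.759 − 1/0.819)/(4π×0.0381) = 0.2016 K/W
R_cellular glass = (1/0.819 − 1/0.959)/(4π×0.0463) = 0.3064 K/W
R_total = 0.508 K/W
Q = ΔT/R_total = 48/0.508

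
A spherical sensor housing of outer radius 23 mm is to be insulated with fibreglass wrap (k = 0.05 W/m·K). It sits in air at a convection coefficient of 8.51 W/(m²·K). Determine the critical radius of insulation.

For a sphere r_cr = 2k/h = 2×0.05/8.51
r_cr = 11.8 mm; since the bare radius (23 mm) is above r_cr, any added insulation will reduce heat loss.

r_cr ≈ 11.8 mm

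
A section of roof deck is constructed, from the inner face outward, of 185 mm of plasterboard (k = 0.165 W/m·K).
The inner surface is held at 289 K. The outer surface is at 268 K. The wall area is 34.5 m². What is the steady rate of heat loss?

Q ≈ 646 W

Model the wall as resistances in series:
R_plasterboard = L/(kA) = 0.185/(0.165×34.5) = 0.0325 K/W
R_total = 0.0325 K/W
Q = ΔT / R_total = 21 / 0.0325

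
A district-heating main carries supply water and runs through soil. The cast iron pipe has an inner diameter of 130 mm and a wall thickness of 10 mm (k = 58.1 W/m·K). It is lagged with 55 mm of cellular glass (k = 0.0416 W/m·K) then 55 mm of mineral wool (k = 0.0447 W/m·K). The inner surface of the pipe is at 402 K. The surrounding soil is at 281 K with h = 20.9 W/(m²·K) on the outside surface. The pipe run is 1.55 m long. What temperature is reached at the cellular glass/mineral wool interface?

Radial resistances (cylindrical: R_cond = ln(r_o/r_i)/(2πkL), R_conv = 1/(h·2πrL)):
R_cast iron pipe wall = ln(75/65)/(2π×58.1×1.55) = 2.529×10^-4 K/W
R_cellular glass = ln(130/75)/(2π×0.0416×1.55) = 1.358 K/W
R_mineral wool = ln(185/130)/(2π×0.0447×1.55) = 0.8105 K/W
R_outer film = 1/(h_o·2πr_oL) = 1/(20.9×2π×0.185×1.55) = 0.02656 K/W
R_total = 2.195 K/W
Q = ΔT/R_total = 121/2.195
Q = 55.1 W
T_interface = T_inner − Q·ΣR(inner→interface) = 402 − 55.1×1.358

T ≈ 327 K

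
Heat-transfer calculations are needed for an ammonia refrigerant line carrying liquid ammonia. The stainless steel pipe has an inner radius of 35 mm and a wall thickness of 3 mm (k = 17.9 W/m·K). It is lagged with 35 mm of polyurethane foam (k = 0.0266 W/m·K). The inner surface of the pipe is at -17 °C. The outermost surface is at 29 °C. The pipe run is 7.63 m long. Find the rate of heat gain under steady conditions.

Q ≈ 89.8 W

Cylindrical conduction, so R = ln(r₂/r₁)/(2πkL) per layer, in series:
R_stainless steel pipe wall = ln(38/35)/(2π×17.9×7.63) = 9.583×10^-5 K/W
R_polyurethane foam = ln(73/38)/(2π×0.0266×7.63) = 0.512 K/W
R_total = 0.5121 K/W
Q = ΔT/R_total = 46/0.5121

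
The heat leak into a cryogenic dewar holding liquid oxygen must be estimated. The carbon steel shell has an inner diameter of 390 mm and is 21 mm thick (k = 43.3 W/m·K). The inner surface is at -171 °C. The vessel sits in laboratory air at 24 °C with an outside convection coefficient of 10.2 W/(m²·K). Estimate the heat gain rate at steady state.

Q ≈ 1160 W

For a spherical shell R = (1/r₁ − 1/r₂)/(4πk); film R = 1/(h·4πr²). In series:
R_carbon steel shell = (1/0.195 − 1/0.216)/(4π×43.3) = 9.163×10^-4 K/W
R_outer film = 1/(h·4πr_o²) = 1/(10.2×4π×0.216²) = 0.1672 K/W
R_total = 0.1681 K/W
Q = ΔT/R_total = 195/0.1681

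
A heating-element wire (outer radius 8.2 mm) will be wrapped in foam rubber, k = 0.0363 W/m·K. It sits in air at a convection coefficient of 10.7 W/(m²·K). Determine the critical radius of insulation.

r_cr ≈ 3.39 mm

For a cylinder r_cr = k/h = 0.0363/10.7
r_cr = 3.39 mm; since the bare radius (8.2 mm) is above r_cr, any added insulation will reduce heat loss.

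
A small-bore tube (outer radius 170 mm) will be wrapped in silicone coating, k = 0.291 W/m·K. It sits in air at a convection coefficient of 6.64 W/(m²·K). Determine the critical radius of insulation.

r_cr ≈ 43.8 mm

For a cylinder r_cr = k/h = 0.291/6.64
r_cr = 43.8 mm; since the bare radius (170 mm) is above r_cr, any added insulation will reduce heat loss.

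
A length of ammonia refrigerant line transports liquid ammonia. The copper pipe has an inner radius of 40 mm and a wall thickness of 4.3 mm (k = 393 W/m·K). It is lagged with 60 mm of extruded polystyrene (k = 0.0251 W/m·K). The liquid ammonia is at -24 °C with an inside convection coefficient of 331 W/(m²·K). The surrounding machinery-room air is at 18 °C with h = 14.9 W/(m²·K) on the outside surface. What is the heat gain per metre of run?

q′ ≈ 7.58 W/m

For a radial system each layer contributes R = ln(r_out/r_in)/(2πkL); films add R = 1/(hA).
R_inner film = 1/(h_i·2πr₁L) = 1/(331×2π×0.04×1) = 0.01202 K/W
R_copper pipe wall = ln(44.3/40)/(2π×393×1) = 4.135×10^-5 K/W
R_extruded polystyrene = ln(104.3/44.3)/(2π×0.0251×1) = 5.43 K/W
R_outer film = 1/(h_o·2πr_oL) = 1/(14.9×2π×0.1043×1) = 0.1024 K/W
R_total = 5.544 K/W
Q = ΔT/R_total = 42/5.544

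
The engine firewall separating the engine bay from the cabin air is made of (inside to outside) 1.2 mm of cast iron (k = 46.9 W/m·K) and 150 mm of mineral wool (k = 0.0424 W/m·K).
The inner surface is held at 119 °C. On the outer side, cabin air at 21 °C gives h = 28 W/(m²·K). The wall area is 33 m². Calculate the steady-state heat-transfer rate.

Q ≈ 905 W

Thermal resistances in series:
R_cast iron = L/(kA) = 0.0012/(46.9×33) = 7.753×10^-7 K/W
R_mineral wool = L/(kA) = 0.15/(0.0424×33) = 0.1072 K/W
R_outer film = 1/(h_o·A) = 1/(28×33) = 0.001082 K/W
R_total = 0.1083 K/W
Q = ΔT / R_total = 98 / 0.1083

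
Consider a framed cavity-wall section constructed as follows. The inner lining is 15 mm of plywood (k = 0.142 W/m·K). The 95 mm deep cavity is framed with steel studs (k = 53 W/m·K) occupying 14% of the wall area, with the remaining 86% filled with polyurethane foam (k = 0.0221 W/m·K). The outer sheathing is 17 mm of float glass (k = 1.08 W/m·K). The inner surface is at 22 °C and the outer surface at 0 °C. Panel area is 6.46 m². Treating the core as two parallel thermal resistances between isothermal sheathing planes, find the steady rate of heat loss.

Q ≈ 1060 W

Sheathing layers in series; stud and cavity paths in parallel between them.
R_inner = 0.015/(0.142×6.46) = 0.01635 K/W
R_stud  = 0.095/(53×0.14×6.46) = 0.001982 K/W
R_cav   = 0.095/(0.0221×0.86×6.46) = 0.7737 K/W
1/R_core = 1/R_stud + 1/R_cav → R_core = 0.001977 K/W
R_outer = 0.017/(1.08×6.46) = 0.002437 K/W
R_total = 0.02077 K/W
Q = ΔT/R_total = 22/0.02077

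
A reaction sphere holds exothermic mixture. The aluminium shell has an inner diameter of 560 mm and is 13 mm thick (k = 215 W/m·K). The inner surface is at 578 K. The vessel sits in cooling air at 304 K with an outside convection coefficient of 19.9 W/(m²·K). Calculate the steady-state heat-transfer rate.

Q ≈ 5870 W

For a spherical shell R = (1/r₁ − 1/r₂)/(4πk); film R = 1/(h·4πr²). In series:
R_aluminium shell = (1/0.28 − 1/0.293)/(4π×215) = 5.865×10^-5 K/W
R_outer film = 1/(h·4πr_o²) = 1/(19.9×4π×0.293²) = 0.04658 K/W
R_total = 0.04664 K/W
Q = ΔT/R_total = 274/0.04664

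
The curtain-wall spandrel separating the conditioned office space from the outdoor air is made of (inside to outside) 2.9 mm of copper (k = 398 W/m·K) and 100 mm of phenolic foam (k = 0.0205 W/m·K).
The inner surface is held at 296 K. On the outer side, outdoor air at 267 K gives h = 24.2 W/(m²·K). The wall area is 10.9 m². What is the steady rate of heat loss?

Q ≈ 64.3 W

Treating each layer as a thermal resistance in series:
R_copper = L/(kA) = 0.0029/(398×10.9) = 6.685×10^-7 K/W
R_phenolic foam = L/(kA) = 0.1/(0.0205×10.9) = 0.4475 K/W
R_outer film = 1/(h_o·A) = 1/(24.2×10.9) = 0.003791 K/W
R_total = 0.4513 K/W
Q = ΔT / R_total = 29 / 0.4513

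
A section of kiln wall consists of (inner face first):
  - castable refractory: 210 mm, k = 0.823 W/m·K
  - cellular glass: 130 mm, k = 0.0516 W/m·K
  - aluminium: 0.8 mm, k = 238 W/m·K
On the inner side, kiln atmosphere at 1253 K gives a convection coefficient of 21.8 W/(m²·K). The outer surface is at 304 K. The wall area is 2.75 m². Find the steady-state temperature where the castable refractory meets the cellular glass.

T ≈ 1150 K

Treating each layer as a thermal resistance in series:
R_inner film = 1/(h_i·A) = 1/(21.8×2.75) = 0.01668 K/W
R_castable refractory = L/(kA) = 0.21/(0.823×2.75) = 0.09279 K/W
R_cellular glass = L/(kA) = 0.13/(0.0516×2.75) = 0.9161 K/W
R_aluminium = L/(kA) = 0.0008/(238×2.75) = 1.222×10^-6 K/W
R_total = 1.026 K/W;  Q = ΔT/R_total = 949/1.026 = 925.3 W
T_interface = T_inner − Q·ΣR(inner→interface) = 1253 − 925×0.1095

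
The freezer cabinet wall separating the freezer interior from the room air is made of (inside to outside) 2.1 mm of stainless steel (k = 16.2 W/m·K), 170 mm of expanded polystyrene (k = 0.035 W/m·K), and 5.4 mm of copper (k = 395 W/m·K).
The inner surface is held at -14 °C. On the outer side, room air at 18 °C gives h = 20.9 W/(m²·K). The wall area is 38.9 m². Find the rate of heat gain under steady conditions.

Q ≈ 254 W

Model the wall as resistances in series:
R_stainless steel = L/(kA) = 0.0021/(16.2×38.9) = 3.332×10^-6 K/W
R_expanded polystyrene = L/(kA) = 0.17/(0.035×38.9) = 0.1249 K/W
R_copper = L/(kA) = 0.0054/(395×38.9) = 3.514×10^-7 K/W
R_outer film = 1/(h_o·A) = 1/(20.9×38.9) = 0.00123 K/W
R_total = 0.1261 K/W
Q = ΔT / R_total = 32 / 0.1261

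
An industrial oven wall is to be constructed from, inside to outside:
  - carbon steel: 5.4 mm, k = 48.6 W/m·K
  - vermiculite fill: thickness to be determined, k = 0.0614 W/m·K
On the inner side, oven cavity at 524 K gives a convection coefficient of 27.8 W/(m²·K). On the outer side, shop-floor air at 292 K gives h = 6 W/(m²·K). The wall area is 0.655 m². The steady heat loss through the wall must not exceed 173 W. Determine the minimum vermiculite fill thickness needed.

Thermal resistances in series:
R_inner film = 1/(h_i·A) = 1/(27.8×0.655) = 0.05492 K/W
R_carbon steel = L/(kA) = 0.0054/(48.6×0.655) = 1.696×10^-4 K/W
R_outer film = 1/(h_o·A) = 1/(6×0.655) = 0.2545 K/W
Sum of the known resistances R_other = 0.3095 K/W
Required total resistance R_tot = ΔT/Q_allow = 232/173 = 1.341 K/W
R_vermiculite fill = R_tot − R_other = 1.032 K/W
L = R·k·A = 1.032×0.0614×0.655

L ≈ 41.5 mm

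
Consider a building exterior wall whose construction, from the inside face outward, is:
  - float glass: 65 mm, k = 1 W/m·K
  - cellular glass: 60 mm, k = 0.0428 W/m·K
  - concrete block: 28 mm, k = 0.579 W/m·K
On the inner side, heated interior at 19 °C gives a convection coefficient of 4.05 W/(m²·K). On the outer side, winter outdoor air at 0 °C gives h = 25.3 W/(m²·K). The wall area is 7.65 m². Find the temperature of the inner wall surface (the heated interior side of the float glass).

T ≈ 16.4 °C

Using the resistance-network approach (series):
R_inner film = 1/(h_i·A) = 1/(4.05×7.65) = 0.03228 K/W
R_float glass = L/(kA) = 0.065/(1×7.65) = 0.008497 K/W
R_cellular glass = L/(kA) = 0.06/(0.0428×7.65) = 0.1833 K/W
R_concrete block = L/(kA) = 0.028/(0.579×7.65) = 0.006321 K/W
R_outer film = 1/(h_o·A) = 1/(25.3×7.65) = 0.005167 K/W
R_total = 0.2355 K/W;  Q = ΔT/R_total = 19/0.2355 = 80.68 W
T_interface = T_inner − Q·ΣR(inner→interface) = 19 − 80.7×0.03228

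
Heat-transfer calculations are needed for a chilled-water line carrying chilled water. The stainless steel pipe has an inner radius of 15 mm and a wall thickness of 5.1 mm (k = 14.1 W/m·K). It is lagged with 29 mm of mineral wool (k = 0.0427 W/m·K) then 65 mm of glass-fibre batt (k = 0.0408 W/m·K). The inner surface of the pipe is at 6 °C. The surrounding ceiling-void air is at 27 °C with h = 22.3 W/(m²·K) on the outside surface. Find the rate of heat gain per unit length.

q′ ≈ 3.14 W/m

Treating each annulus and film as a series resistance:
R_stainless steel pipe wall = ln(20.1/15)/(2π×14.1×1) = 0.003304 K/W
R_mineral wool = ln(49.1/20.1)/(2π×0.0427×1) = 3.329 K/W
R_glass-fibre batt = ln(114.1/49.1)/(2π×0.0408×1) = 3.289 K/W
R_outer film = 1/(h_o·2πr_oL) = 1/(22.3×2π×0.1141×1) = 0.06255 K/W
R_total = 6.684 K/W
Q = ΔT/R_total = 21/6.684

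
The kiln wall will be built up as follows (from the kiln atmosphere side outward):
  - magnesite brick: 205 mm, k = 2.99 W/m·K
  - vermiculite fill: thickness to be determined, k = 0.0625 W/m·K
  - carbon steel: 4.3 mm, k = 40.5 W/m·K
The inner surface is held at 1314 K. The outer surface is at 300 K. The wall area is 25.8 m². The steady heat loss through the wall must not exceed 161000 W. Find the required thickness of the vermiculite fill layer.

Using the resistance-network approach (series):
R_magnesite brick = L/(kA) = 0.205/(2.99×25.8) = 0.002657 K/W
R_carbon steel = L/(kA) = 0.0043/(40.5×25.8) = 4.115×10^-6 K/W
Sum of the known resistances R_other = 0.002662 K/W
Required total resistance R_tot = ΔT/Q_allow = 1014/161000 = 0.006298 K/W
R_vermiculite fill = R_tot − R_other = 0.003637 K/W
L = R·k·A = 0.003637×0.0625×25.8

L ≈ 5.86 mm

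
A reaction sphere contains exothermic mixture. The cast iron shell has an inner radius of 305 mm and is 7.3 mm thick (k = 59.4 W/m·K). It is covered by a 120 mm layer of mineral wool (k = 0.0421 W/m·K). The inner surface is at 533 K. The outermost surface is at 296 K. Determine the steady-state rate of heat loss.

Each spherical layer contributes R = (1/r_i − 1/r_o)/(4πk):
R_cast iron shell = (1/0.305 − 1/0.3123)/(4π×59.4) = 1.027×10^-4 K/W
R_mineral wool = (1/0.3123 − 1/0.4323)/(4π×0.0421) = 1.68 K/W
R_total = 1.68 K/W
Q = ΔT/R_total = 237/1.68

Q ≈ 141 W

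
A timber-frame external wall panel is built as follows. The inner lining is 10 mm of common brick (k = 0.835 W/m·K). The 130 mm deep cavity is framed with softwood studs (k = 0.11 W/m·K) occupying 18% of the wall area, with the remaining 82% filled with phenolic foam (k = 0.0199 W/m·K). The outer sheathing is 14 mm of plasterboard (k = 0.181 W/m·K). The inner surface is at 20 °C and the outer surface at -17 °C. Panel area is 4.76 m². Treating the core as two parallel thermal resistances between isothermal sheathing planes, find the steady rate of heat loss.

Q ≈ 47.7 W

Sheathing layers in series; stud and cavity paths in parallel between them.
R_inner = 0.01/(0.835×4.76) = 0.002516 K/W
R_stud  = 0.13/(0.11×0.18×4.76) = 1.379 K/W
R_cav   = 0.13/(0.0199×0.82×4.76) = 1.674 K/W
1/R_core = 1/R_stud + 1/R_cav → R_core = 0.7562 K/W
R_outer = 0.014/(0.181×4.76) = 0.01625 K/W
R_total = 0.7749 K/W
Q = ΔT/R_total = 37/0.7749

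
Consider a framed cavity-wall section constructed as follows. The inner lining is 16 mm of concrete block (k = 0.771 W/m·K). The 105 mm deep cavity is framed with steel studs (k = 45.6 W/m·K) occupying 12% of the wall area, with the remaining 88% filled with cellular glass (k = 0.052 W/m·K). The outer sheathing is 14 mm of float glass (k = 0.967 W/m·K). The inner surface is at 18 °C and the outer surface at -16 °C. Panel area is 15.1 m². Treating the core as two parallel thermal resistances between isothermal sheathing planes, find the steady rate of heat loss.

Sheathing layers in series; stud and cavity paths in parallel between them.
R_inner = 0.016/(0.771×15.1) = 0.001374 K/W
R_stud  = 0.105/(45.6×0.12×15.1) = 0.001271 K/W
R_cav   = 0.105/(0.052×0.88×15.1) = 0.152 K/W
1/R_core = 1/R_stud + 1/R_cav → R_core = 0.00126 K/W
R_outer = 0.014/(0.967×15.1) = 9.588×10^-4 K/W
R_total = 0.003593 K/W
Q = ΔT/R_total = 34/0.003593

Q ≈ 9460 W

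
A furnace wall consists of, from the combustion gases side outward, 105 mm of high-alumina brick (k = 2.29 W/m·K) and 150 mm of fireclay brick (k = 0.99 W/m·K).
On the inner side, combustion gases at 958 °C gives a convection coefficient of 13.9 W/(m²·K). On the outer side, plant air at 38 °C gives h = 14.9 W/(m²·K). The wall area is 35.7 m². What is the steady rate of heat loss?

Q ≈ 97600 W

Model the wall as resistances in series:
R_inner film = 1/(h_i·A) = 1/(13.9×35.7) = 0.002015 K/W
R_high-alumina brick = L/(kA) = 0.105/(2.29×35.7) = 0.001284 K/W
R_fireclay brick = L/(kA) = 0.15/(0.99×35.7) = 0.004244 K/W
R_outer film = 1/(h_o·A) = 1/(14.9×35.7) = 0.00188 K/W
R_total = 0.009424 K/W
Q = ΔT / R_total = 920 / 0.009424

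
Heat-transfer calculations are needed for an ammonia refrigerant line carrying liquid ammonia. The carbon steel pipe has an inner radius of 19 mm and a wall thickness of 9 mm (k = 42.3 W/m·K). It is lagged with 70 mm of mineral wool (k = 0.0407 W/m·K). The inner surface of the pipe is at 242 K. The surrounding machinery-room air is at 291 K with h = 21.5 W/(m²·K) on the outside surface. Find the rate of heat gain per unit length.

For a radial system each layer contributes R = ln(r_out/r_in)/(2πkL); films add R = 1/(hA).
R_carbon steel pipe wall = ln(28/19)/(2π×42.3×1) = 0.001459 K/W
R_mineral wool = ln(98/28)/(2π×0.0407×1) = 4.899 K/W
R_outer film = 1/(h_o·2πr_oL) = 1/(21.5×2π×0.098×1) = 0.07554 K/W
R_total = 4.976 K/W
Q = ΔT/R_total = 49/4.976

q′ ≈ 9.85 W/m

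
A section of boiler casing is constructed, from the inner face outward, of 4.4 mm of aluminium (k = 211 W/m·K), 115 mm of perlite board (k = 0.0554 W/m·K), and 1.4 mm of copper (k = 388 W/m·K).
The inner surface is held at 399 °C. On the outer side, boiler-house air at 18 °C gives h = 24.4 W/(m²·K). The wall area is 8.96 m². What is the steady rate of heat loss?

Treating each layer as a thermal resistance in series:
R_aluminium = L/(kA) = 0.0044/(211×8.96) = 2.327×10^-6 K/W
R_perlite board = L/(kA) = 0.115/(0.0554×8.96) = 0.2317 K/W
R_copper = L/(kA) = 0.0014/(388×8.96) = 4.027×10^-7 K/W
R_outer film = 1/(h_o·A) = 1/(24.4×8.96) = 0.004574 K/W
R_total = 0.2363 K/W
Q = ΔT / R_total = 381 / 0.2363

Q ≈ 1610 W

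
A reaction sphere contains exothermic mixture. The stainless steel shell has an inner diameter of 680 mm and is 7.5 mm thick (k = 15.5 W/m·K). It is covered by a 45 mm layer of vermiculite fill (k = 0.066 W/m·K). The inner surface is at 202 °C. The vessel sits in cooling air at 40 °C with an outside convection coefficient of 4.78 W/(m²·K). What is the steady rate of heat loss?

Radial (spherical) resistances in series:
R_stainless steel shell = (1/0.34 − 1/0.3475)/(4π×15.5) = 3.259×10^-4 K/W
R_vermiculite fill = (1/0.3475 − 1/0.3925)/(4π×0.066) = 0.3978 K/W
R_outer film = 1/(h·4πr_o²) = 1/(4.78×4π×0.3925²) = 0.1081 K/W
R_total = 0.5062 K/W
Q = ΔT/R_total = 162/0.5062

Q ≈ 320 W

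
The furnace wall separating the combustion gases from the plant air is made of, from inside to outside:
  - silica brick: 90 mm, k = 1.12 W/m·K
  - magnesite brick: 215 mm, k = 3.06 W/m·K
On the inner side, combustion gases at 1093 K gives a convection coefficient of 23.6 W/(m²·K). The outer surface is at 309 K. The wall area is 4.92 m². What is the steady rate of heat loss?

Q ≈ 20000 W

Treating each layer as a thermal resistance in series:
R_inner film = 1/(h_i·A) = 1/(23.6×4.92) = 0.008612 K/W
R_silica brick = L/(kA) = 0.09/(1.12×4.92) = 0.01633 K/W
R_magnesite brick = L/(kA) = 0.215/(3.06×4.92) = 0.01428 K/W
R_total = 0.03923 K/W
Q = ΔT / R_total = 784 / 0.03923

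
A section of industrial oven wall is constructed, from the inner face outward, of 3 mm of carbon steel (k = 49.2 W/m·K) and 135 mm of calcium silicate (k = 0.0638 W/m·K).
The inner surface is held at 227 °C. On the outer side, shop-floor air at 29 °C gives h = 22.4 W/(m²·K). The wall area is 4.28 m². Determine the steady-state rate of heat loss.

Treating each layer as a thermal resistance in series:
R_carbon steel = L/(kA) = 0.003/(49.2×4.28) = 1.425×10^-5 K/W
R_calcium silicate = L/(kA) = 0.135/(0.0638×4.28) = 0.4944 K/W
R_outer film = 1/(h_o·A) = 1/(22.4×4.28) = 0.01043 K/W
R_total = 0.5048 K/W
Q = ΔT / R_total = 198 / 0.5048

Q ≈ 392 W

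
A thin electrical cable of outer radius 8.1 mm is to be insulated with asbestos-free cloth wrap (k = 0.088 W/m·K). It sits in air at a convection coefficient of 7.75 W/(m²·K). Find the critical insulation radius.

r_cr ≈ 11.4 mm

For a cylinder r_cr = k/h = 0.088/7.75
r_cr = 11.4 mm; since the bare radius (8.1 mm) is below r_cr, adding a thin layer of insulation will *increase* heat loss.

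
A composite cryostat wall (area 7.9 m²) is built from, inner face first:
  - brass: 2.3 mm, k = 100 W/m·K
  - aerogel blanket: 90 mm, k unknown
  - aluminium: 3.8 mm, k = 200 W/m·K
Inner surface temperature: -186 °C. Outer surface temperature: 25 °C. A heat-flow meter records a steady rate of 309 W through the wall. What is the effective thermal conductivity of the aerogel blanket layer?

k ≈ 0.0167 W/(m·K)

Model the wall as resistances in series:
R_brass = L/(kA) = 0.0023/(100×7.9) = 2.911×10^-6 K/W
R_aluminium = L/(kA) = 0.0038/(200×7.9) = 2.405×10^-6 K/W
Sum of known resistances R_other = 5.316×10^-6 K/W
Total R = ΔT/Q = 211/309 = 0.6828 K/W
R_aerogel blanket = R_total − R_other = 0.6828 K/W
k = L/(R·A) = 0.09/(0.6828×7.9)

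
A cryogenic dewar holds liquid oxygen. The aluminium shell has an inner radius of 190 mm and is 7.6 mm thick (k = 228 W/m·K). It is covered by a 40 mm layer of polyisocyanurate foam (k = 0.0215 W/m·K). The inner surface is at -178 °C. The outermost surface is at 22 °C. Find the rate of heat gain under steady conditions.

Q ≈ 63.4 W

Each spherical layer contributes R = (1/r_i − 1/r_o)/(4πk):
R_aluminium shell = (1/0.19 − 1/0.1976)/(4π×228) = 7.065×10^-5 K/W
R_polyisocyanurate foam = (1/0.1976 − 1/0.2376)/(4π×0.0215) = 3.153 K/W
R_total = 3.153 K/W
Q = ΔT/R_total = 200/3.153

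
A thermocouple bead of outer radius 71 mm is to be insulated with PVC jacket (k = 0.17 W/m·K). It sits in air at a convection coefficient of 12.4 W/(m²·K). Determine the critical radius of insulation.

r_cr ≈ 27.4 mm

For a sphere r_cr = 2k/h = 2×0.17/12.4
r_cr = 27.4 mm; since the bare radius (71 mm) is above r_cr, any added insulation will reduce heat loss.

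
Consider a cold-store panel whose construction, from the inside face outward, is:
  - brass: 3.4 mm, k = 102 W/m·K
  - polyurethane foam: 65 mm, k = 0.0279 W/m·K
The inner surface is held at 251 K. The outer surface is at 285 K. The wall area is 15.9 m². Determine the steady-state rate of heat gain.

Q ≈ 232 W

Thermal resistances in series:
R_brass = L/(kA) = 0.0034/(102×15.9) = 2.096×10^-6 K/W
R_polyurethane foam = L/(kA) = 0.065/(0.0279×15.9) = 0.1465 K/W
R_total = 0.1465 K/W
Q = ΔT / R_total = 34 / 0.1465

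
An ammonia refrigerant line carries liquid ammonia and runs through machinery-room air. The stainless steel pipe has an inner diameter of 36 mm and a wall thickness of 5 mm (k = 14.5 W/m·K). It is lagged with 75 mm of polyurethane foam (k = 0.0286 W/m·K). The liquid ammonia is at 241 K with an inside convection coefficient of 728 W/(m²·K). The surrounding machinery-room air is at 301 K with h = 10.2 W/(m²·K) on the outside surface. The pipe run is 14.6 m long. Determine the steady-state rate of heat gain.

Radial resistances (cylindrical: R_cond = ln(r_o/r_i)/(2πkL), R_conv = 1/(h·2πrL)):
R_inner film = 1/(h_i·2πr₁L) = 1/(728×2π×0.018×14.6) = 8.319×10^-4 K/W
R_stainless steel pipe wall = ln(23/18)/(2π×14.5×14.6) = 1.843×10^-4 K/W
R_polyurethane foam = ln(98/23)/(2π×0.0286×14.6) = 0.5525 K/W
R_outer film = 1/(h_o·2πr_oL) = 1/(10.2×2π×0.098×14.6) = 0.01091 K/W
R_total = 0.5644 K/W
Q = ΔT/R_total = 60/0.5644

Q ≈ 106 W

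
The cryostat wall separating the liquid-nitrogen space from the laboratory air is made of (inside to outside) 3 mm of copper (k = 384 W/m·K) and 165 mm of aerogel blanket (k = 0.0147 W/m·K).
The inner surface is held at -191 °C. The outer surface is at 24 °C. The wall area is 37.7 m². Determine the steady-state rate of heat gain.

Q ≈ 722 W

Series thermal resistances:
R_copper = L/(kA) = 0.003/(384×37.7) = 2.072×10^-7 K/W
R_aerogel blanket = L/(kA) = 0.165/(0.0147×37.7) = 0.2977 K/W
R_total = 0.2977 K/W
Q = ΔT / R_total = 215 / 0.2977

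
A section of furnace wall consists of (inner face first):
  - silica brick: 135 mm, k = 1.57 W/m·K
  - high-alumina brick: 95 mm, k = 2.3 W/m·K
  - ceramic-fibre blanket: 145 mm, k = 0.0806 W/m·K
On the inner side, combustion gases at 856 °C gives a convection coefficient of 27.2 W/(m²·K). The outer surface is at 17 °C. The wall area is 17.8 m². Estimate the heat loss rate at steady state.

Treating each layer as a thermal resistance in series:
R_inner film = 1/(h_i·A) = 1/(27.2×17.8) = 0.002065 K/W
R_silica brick = L/(kA) = 0.135/(1.57×17.8) = 0.004831 K/W
R_high-alumina brick = L/(kA) = 0.095/(2.3×17.8) = 0.00232 K/W
R_ceramic-fibre blanket = L/(kA) = 0.145/(0.0806×17.8) = 0.1011 K/W
R_total = 0.1103 K/W
Q = ΔT / R_total = 839 / 0.1103

Q ≈ 7610 W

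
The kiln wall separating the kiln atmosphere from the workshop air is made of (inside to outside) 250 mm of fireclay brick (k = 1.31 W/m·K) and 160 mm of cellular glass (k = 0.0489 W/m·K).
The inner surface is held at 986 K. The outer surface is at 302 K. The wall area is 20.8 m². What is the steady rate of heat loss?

Q ≈ 4110 W

Thermal resistances in series:
R_fireclay brick = L/(kA) = 0.25/(1.31×20.8) = 0.009175 K/W
R_cellular glass = L/(kA) = 0.16/(0.0489×20.8) = 0.1573 K/W
R_total = 0.1665 K/W
Q = ΔT / R_total = 684 / 0.1665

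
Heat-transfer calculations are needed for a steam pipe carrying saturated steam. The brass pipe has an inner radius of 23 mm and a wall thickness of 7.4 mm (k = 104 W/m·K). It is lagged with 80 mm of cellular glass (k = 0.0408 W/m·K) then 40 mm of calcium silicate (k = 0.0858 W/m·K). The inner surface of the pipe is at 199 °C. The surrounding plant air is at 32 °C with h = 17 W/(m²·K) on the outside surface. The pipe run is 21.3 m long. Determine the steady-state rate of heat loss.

Q ≈ 628 W

Per-layer cylindrical resistances, series-summed:
R_brass pipe wall = ln(30.4/23)/(2π×104×21.3) = 2.004×10^-5 K/W
R_cellular glass = ln(110.4/30.4)/(2π×0.0408×21.3) = 0.2362 K/W
R_calcium silicate = ln(150.4/110.4)/(2π×0.0858×21.3) = 0.02693 K/W
R_outer film = 1/(h_o·2πr_oL) = 1/(17×2π×0.1504×21.3) = 0.002922 K/W
R_total = 0.2661 K/W
Q = ΔT/R_total = 167/0.2661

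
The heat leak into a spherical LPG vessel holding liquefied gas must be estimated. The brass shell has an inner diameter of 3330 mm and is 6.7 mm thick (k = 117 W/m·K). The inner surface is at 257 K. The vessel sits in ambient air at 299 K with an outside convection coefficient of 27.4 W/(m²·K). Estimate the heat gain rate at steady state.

For a spherical shell R = (1/r₁ − 1/r₂)/(4πk); film R = 1/(h·4πr²). In series:
R_brass shell = (1/1.665 − 1/1.6717)/(4π×117) = 1.637×10^-6 K/W
R_outer film = 1/(h·4πr_o²) = 1/(27.4×4π×1.6717²) = 0.001039 K/W
R_total = 0.001041 K/W
Q = ΔT/R_total = 42/0.001041

Q ≈ 40300 W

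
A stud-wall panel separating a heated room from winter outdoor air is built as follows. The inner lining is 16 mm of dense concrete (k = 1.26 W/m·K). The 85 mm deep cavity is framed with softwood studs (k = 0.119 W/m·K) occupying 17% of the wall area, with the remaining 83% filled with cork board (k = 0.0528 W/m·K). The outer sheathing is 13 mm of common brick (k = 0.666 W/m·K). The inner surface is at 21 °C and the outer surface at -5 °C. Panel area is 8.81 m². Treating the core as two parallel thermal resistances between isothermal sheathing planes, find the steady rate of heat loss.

Q ≈ 169 W

Sheathing layers in series; stud and cavity paths in parallel between them.
R_inner = 0.016/(1.26×8.81) = 0.001441 K/W
R_stud  = 0.085/(0.119×0.17×8.81) = 0.4769 K/W
R_cav   = 0.085/(0.0528×0.83×8.81) = 0.2202 K/W
1/R_core = 1/R_stud + 1/R_cav → R_core = 0.1506 K/W
R_outer = 0.013/(0.666×8.81) = 0.002216 K/W
R_total = 0.1543 K/W
Q = ΔT/R_total = 26/0.1543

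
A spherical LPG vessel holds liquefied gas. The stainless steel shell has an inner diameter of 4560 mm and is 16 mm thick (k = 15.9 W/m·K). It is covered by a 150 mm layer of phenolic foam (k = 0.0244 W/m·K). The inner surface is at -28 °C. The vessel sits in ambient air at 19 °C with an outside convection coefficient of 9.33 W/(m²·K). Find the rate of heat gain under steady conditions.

Q ≈ 531 W

For a spherical shell R = (1/r₁ − 1/r₂)/(4πk); film R = 1/(h·4πr²). In series:
R_stainless steel shell = (1/2.28 − 1/2.296)/(4π×15.9) = 1.53×10^-5 K/W
R_phenolic foam = (1/2.296 − 1/2.446)/(4π×0.0244) = 0.08711 K/W
R_outer film = 1/(h·4πr_o²) = 1/(9.33×4π×2.446²) = 0.001426 K/W
R_total = 0.08855 K/W
Q = ΔT/R_total = 47/0.08855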